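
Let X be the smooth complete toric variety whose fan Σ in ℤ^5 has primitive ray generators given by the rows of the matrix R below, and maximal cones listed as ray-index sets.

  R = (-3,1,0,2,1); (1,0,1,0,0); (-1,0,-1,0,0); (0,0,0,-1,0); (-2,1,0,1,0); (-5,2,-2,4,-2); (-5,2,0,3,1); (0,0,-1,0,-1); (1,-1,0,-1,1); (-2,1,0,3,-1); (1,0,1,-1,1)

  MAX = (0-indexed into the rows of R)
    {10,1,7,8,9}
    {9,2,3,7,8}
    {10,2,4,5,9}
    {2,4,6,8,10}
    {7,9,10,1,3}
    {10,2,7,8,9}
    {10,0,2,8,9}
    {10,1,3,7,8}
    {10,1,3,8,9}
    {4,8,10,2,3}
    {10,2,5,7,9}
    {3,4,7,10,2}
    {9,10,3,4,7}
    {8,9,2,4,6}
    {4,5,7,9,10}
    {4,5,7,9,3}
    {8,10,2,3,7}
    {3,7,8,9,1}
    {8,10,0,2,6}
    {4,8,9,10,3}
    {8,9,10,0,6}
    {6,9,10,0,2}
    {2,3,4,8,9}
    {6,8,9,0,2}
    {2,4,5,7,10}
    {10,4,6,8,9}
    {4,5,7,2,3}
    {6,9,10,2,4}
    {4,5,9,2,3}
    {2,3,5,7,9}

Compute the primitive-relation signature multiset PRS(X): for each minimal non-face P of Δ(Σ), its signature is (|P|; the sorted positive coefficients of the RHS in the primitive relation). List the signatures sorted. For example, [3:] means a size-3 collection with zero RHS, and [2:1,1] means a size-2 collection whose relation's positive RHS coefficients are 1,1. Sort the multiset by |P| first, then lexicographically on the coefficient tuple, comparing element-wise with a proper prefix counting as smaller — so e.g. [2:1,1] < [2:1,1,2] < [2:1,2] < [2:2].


The 20 primitive collections of Σ (r=11, n=5):

  {1,2}:  v_{1} + v_{2} = 0  ⟹  sig = [2:]
  {0,4}:  v_{0} + v_{4} = v_{6}  ⟹  sig = [2:1]
  {1,4}:  v_{1} + v_{4} = v_{3} + v_{9} + v_{10}  ⟹  sig = [2:1,1,1]
  {1,5}:  v_{1} + v_{5} = v_{4} + v_{7} + v_{9}  ⟹  sig = [2:1,1,1]
  {0,1}:  v_{0} + v_{1} = v_{4} + v_{8} + v_{9} + v_{10}  ⟹  sig = [2:1,1,1,1]
  {1,6}:  v_{1} + v_{6} = 2·v_{4} + v_{8} + v_{9} + v_{10}  ⟹  sig = [2:1,1,1,2]
  {6,7}:  v_{6} + v_{7} = 2·v_{2} + v_{4} + v_{9} + v_{10}  ⟹  sig = [2:1,1,1,2]
  {0,7}:  v_{0} + v_{7} = 2·v_{2} + v_{9} + v_{10}  ⟹  sig = [2:1,1,2]
  {0,5}:  v_{0} + v_{5} = 3·v_{2} + v_{4} + 2·v_{9} + v_{10}  ⟹  sig = [2:1,1,2,3]
  {0,3}:  v_{0} + v_{3} = 2·v_{4} + v_{8}  ⟹  sig = [2:1,2]
  {5,8}:  v_{5} + v_{8} = 2·v_{2} + v_{9}  ⟹  sig = [2:1,2]
  {5,6}:  v_{5} + v_{6} = 3·v_{2} + 2·v_{4} + 2·v_{9} + v_{10}  ⟹  sig = [2:1,2,2,3]
  {3,6}:  v_{3} + v_{6} = 3·v_{4} + v_{8}  ⟹  sig = [2:1,3]
  {4,7,8}:  v_{4} + v_{7} + v_{8} = v_{2}  ⟹  sig = [3:1]
  {3,5,10}:  v_{3} + v_{5} + v_{10} = 2·v_{4} + v_{7}  ⟹  sig = [3:1,2]
  {2,3,9,10}:  v_{2} + v_{3} + v_{9} + v_{10} = v_{4}  ⟹  sig = [4:1]
  {2,4,7,9}:  v_{2} + v_{4} + v_{7} + v_{9} = v_{5}  ⟹  sig = [4:1]
  {3,7,8,9,10}:  v_{3} + v_{7} + v_{8} + v_{9} + v_{10} = 0  ⟹  sig = [5:]
  {2,4,8,9,10}:  v_{2} + v_{4} + v_{8} + v_{9} + v_{10} = v_{0}  ⟹  sig = [5:1]
  {2,6,8,9,10}:  v_{2} + v_{6} + v_{8} + v_{9} + v_{10} = 2·v_{0}  ⟹  sig = [5:2]

Sorted signature multiset PRS(X):
    |P|=2: 13 collections, coeffs (), (1), (1,1,1), (1,1,1), (1,1,1,1), (1,1,1,2), (1,1,1,2), (1,1,2), (1,1,2,3), (1,2), (1,2), (1,2,2,3), (1,3)
    |P|=3: 2 collections, coeffs (1), (1,2)
    |P|=4: 2 collections, coeffs (1), (1)
    |P|=5: 3 collections, coeffs (), (1), (2)


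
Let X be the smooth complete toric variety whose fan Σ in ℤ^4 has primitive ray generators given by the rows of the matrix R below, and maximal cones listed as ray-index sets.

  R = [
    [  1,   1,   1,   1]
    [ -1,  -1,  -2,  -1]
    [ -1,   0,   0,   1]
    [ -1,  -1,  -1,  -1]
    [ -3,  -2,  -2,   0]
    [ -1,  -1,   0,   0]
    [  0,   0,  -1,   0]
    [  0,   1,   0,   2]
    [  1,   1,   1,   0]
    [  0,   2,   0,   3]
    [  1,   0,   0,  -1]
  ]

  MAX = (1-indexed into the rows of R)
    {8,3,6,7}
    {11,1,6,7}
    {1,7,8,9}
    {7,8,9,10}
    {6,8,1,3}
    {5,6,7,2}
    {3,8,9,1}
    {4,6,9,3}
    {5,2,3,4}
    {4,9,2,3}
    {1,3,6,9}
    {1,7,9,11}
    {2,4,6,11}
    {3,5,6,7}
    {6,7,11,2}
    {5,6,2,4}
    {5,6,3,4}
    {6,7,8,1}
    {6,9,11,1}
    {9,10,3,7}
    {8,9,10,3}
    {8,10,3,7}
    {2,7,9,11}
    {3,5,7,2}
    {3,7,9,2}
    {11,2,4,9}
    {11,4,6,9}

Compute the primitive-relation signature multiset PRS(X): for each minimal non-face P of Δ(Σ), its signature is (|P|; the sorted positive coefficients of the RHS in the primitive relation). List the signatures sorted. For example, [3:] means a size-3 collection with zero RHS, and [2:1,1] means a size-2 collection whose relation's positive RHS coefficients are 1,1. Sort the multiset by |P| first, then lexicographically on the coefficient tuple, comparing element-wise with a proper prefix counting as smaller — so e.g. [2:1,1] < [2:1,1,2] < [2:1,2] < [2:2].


|primitive collections| = 23. Relations:

  P = {1,4}:  v_{1} + v_{4} = 0  →  sig = [2:]
  P = {3,11}:  v_{3} + v_{11} = 0  →  sig = [2:]
  P = {1,2}:  v_{1} + v_{2} = v_{7}  →  sig = [2:1]
  P = {4,7}:  v_{4} + v_{7} = v_{2}  →  sig = [2:1]
  P = {4,8}:  v_{4} + v_{8} = v_{3} + v_{7}  →  sig = [2:1,1]
  P = {5,9}:  v_{5} + v_{9} = v_{3} + v_{4}  →  sig = [2:1,1]
  P = {5,11}:  v_{5} + v_{11} = v_{2} + v_{6}  →  sig = [2:1,1]
  P = {6,10}:  v_{6} + v_{10} = v_{3} + v_{8}  →  sig = [2:1,1]
  P = {8,11}:  v_{8} + v_{11} = v_{1} + v_{7}  →  sig = [2:1,1]
  P = {1,5}:  v_{1} + v_{5} = v_{3} + v_{6} + v_{7}  →  sig = [2:1,1,1]
  P = {10,11}:  v_{10} + v_{11} = v_{7} + v_{8} + v_{9}  →  sig = [2:1,1,1]
  P = {1,10}:  v_{1} + v_{10} = 2·v_{8} + v_{9}  →  sig = [2:1,2]
  P = {2,8}:  v_{2} + v_{8} = v_{3} + 2·v_{7}  →  sig = [2:1,2]
  P = {4,10}:  v_{4} + v_{10} = 2·v_{3} + 2·v_{7} + v_{9}  →  sig = [2:1,2,2]
  P = {5,8}:  v_{5} + v_{8} = 2·v_{3} + v_{6} + 2·v_{7}  →  sig = [2:1,2,2]
  P = {2,10}:  v_{2} + v_{10} = 2·v_{3} + 3·v_{7} + v_{9}  →  sig = [2:1,2,3]
  P = {5,10}:  v_{5} + v_{10} = 3·v_{3} + 2·v_{7}  →  sig = [2:2,3]
  P = {6,7,9}:  v_{6} + v_{7} + v_{9} = 0  →  sig = [3:]
  P = {1,3,7}:  v_{1} + v_{3} + v_{7} = v_{8}  →  sig = [3:1]
  P = {2,3,6}:  v_{2} + v_{3} + v_{6} = v_{5}  →  sig = [3:1]
  P = {2,6,9}:  v_{2} + v_{6} + v_{9} = v_{4}  →  sig = [3:1]
  P = {6,8,9}:  v_{6} + v_{8} + v_{9} = v_{1} + v_{3}  →  sig = [3:1,1]
  P = {3,7,8,9}:  v_{3} + v_{7} + v_{8} + v_{9} = v_{10}  →  sig = [4:1]

Hence PRS(X_Σ) =
[[2:], [2:], [2:1], [2:1], [2:1,1], [2:1,1], [2:1,1], [2:1,1], [2:1,1], [2:1,1,1], [2:1,1,1], [2:1,2], [2:1,2], [2:1,2,2], [2:1,2,2], [2:1,2,3], [2:2,3], [3:], [3:1], [3:1], [3:1], [3:1,1], [4:1]]


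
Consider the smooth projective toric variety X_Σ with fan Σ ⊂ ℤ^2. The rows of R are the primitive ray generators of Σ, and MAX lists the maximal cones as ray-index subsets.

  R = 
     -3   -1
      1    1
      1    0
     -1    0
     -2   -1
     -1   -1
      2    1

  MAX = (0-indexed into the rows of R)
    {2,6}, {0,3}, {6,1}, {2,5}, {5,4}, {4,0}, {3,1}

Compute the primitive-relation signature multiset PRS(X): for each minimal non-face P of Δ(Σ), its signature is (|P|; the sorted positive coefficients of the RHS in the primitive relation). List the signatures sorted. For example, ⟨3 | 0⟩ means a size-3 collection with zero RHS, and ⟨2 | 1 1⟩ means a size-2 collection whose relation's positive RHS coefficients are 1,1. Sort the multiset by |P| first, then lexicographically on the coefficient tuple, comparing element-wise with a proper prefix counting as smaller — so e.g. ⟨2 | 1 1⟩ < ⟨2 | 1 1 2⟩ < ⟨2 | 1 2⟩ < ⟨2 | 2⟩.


14 minimal non-faces of Δ(Σ) (on 7 rays):

  • {1,5}:  v_{1} + v_{5} = 0  so sig = ⟨2 | 0⟩
  • {2,3}:  v_{2} + v_{3} = 0  so sig = ⟨2 | 0⟩
  • {4,6}:  v_{4} + v_{6} = 0  so sig = ⟨2 | 0⟩
  • {0,2}:  v_{0} + v_{2} = v_{4}  so sig = ⟨2 | 1⟩
  • {0,6}:  v_{0} + v_{6} = v_{3}  so sig = ⟨2 | 1⟩
  • {1,2}:  v_{1} + v_{2} = v_{6}  so sig = ⟨2 | 1⟩
  • {1,4}:  v_{1} + v_{4} = v_{3}  so sig = ⟨2 | 1⟩
  • {2,4}:  v_{2} + v_{4} = v_{5}  so sig = ⟨2 | 1⟩
  • {3,4}:  v_{3} + v_{4} = v_{0}  so sig = ⟨2 | 1⟩
  • {3,5}:  v_{3} + v_{5} = v_{4}  so sig = ⟨2 | 1⟩
  • {3,6}:  v_{3} + v_{6} = v_{1}  so sig = ⟨2 | 1⟩
  • {5,6}:  v_{5} + v_{6} = v_{2}  so sig = ⟨2 | 1⟩
  • {0,1}:  v_{0} + v_{1} = 2·v_{3}  so sig = ⟨2 | 2⟩
  • {0,5}:  v_{0} + v_{5} = 2·v_{4}  so sig = ⟨2 | 2⟩

Signatures (|P|; sorted positive RHS coefficients), sorted:
{ ⟨2 | 0⟩ ×3,  ⟨2 | 1⟩ ×9,  ⟨2 | 2⟩ ×2 }


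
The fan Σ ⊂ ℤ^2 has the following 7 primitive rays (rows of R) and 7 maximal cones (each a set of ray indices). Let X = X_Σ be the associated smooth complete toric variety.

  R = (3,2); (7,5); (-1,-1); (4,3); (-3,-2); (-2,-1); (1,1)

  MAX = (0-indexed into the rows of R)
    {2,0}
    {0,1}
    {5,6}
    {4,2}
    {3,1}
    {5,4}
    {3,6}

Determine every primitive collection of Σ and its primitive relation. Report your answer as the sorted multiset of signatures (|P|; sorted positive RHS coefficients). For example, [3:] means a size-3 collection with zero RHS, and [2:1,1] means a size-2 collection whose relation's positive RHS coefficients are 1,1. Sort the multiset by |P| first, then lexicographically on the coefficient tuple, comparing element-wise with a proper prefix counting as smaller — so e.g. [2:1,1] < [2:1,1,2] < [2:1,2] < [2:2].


|primitive collections| = 14. Relations:

  P={0,4}:  v_{0} + v_{4} = 0  ⇒ sig = [2:]
  P={2,6}:  v_{2} + v_{6} = 0  ⇒ sig = [2:]
  P={0,3}:  v_{0} + v_{3} = v_{1}  ⇒ sig = [2:1]
  P={0,5}:  v_{0} + v_{5} = v_{6}  ⇒ sig = [2:1]
  P={0,6}:  v_{0} + v_{6} = v_{3}  ⇒ sig = [2:1]
  P={1,4}:  v_{1} + v_{4} = v_{3}  ⇒ sig = [2:1]
  P={2,3}:  v_{2} + v_{3} = v_{0}  ⇒ sig = [2:1]
  P={2,5}:  v_{2} + v_{5} = v_{4}  ⇒ sig = [2:1]
  P={3,4}:  v_{3} + v_{4} = v_{6}  ⇒ sig = [2:1]
  P={4,6}:  v_{4} + v_{6} = v_{5}  ⇒ sig = [2:1]
  P={1,5}:  v_{1} + v_{5} = v_{3} + v_{6}  ⇒ sig = [2:1,1]
  P={1,2}:  v_{1} + v_{2} = 2·v_{0}  ⇒ sig = [2:2]
  P={1,6}:  v_{1} + v_{6} = 2·v_{3}  ⇒ sig = [2:2]
  P={3,5}:  v_{3} + v_{5} = 2·v_{6}  ⇒ sig = [2:2]

Hence PRS(X_Σ) =
    |P|=2: 14 collections, coeffs (), (), (1), (1), (1), (1), (1), (1), (1), (1), (1,1), (2), (2), (2)


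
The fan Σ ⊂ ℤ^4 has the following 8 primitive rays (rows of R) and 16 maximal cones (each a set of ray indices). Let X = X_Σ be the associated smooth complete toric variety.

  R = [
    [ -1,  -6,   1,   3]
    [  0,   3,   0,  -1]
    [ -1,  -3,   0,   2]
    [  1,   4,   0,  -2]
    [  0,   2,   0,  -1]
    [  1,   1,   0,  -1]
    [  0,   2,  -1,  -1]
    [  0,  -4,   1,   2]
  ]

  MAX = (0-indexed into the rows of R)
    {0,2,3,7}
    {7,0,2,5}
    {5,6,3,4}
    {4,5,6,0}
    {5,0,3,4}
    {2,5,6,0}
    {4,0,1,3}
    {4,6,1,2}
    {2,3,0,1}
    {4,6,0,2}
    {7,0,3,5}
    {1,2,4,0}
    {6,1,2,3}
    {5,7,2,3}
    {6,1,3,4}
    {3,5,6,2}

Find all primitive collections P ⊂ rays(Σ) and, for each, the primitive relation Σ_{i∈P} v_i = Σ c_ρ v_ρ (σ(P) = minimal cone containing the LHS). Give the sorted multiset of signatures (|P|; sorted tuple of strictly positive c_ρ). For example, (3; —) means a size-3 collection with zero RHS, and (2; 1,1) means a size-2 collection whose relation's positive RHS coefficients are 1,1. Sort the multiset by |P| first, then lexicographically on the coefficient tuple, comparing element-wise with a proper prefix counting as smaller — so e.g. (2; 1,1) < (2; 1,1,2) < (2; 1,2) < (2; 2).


The 9 primitive collections of Σ (r=8, n=4):

  • {1,5}:  v_{1} + v_{5} = v_{3}  so sig = (2; 1)
  • {4,7}:  v_{4} + v_{7} = v_{0} + v_{3}  so sig = (2; 1,1)
  • {6,7}:  v_{6} + v_{7} = v_{2} + v_{5}  so sig = (2; 1,1)
  • {1,7}:  v_{1} + v_{7} = v_{0} + v_{2} + 2·v_{3}  so sig = (2; 1,1,2)
  • {0,3,6}:  v_{0} + v_{3} + v_{6} = 0  so sig = (3; —)
  • {2,4,5}:  v_{2} + v_{4} + v_{5} = 0  so sig = (3; —)
  • {2,3,4}:  v_{2} + v_{3} + v_{4} = v_{1}  so sig = (3; 1)
  • {0,1,6}:  v_{0} + v_{1} + v_{6} = v_{2} + v_{4}  so sig = (3; 1,1)
  • {0,2,3,5}:  v_{0} + v_{2} + v_{3} + v_{5} = v_{7}  so sig = (4; 1)

Hence PRS(X_Σ) =
    |P|=2: 4 collections, coeffs (1), (1,1), (1,1), (1,1,2)
    |P|=3: 4 collections, coeffs (), (), (1), (1,1)
    |P|=4: 1 collection, coeffs (1)


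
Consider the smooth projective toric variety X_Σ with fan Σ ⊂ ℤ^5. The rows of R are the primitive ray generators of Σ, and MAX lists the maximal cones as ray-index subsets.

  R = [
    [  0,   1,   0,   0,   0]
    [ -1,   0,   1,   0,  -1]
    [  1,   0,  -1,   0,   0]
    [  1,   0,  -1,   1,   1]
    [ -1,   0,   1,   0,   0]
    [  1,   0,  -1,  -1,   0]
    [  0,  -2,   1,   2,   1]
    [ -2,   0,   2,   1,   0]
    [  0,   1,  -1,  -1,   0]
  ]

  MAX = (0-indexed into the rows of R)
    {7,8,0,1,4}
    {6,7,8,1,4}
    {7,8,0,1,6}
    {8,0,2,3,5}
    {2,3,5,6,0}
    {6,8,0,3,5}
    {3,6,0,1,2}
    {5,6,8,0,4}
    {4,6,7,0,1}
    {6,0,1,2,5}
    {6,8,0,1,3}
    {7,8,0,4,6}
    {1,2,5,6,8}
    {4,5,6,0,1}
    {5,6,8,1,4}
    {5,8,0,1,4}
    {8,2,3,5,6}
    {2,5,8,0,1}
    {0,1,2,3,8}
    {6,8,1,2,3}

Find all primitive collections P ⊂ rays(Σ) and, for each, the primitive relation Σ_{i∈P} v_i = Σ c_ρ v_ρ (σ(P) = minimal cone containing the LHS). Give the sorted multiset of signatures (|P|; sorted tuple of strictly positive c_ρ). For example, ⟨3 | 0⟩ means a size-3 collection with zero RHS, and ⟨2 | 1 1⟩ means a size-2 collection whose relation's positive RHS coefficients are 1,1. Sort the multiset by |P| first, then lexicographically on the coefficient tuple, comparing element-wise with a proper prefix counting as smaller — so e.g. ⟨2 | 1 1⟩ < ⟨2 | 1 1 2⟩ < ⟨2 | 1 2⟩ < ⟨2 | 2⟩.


Primitive collections (9):

  {2,4}:  v_{2} + v_{4} = 0 — sig = ⟨2 | 0⟩
  {5,7}:  v_{5} + v_{7} = v_{4} — sig = ⟨2 | 1⟩
  {3,4}:  v_{3} + v_{4} = v_{0} + v_{6} + v_{8} — sig = ⟨2 | 1 1 1⟩
  {2,7}:  v_{2} + v_{7} = v_{0} + v_{1} + v_{6} + v_{8} — sig = ⟨2 | 1 1 1 1⟩
  {3,7}:  v_{3} + v_{7} = 2·v_{0} + v_{1} + 2·v_{6} + 2·v_{8} — sig = ⟨2 | 1 2 2 2⟩
  {1,3,5}:  v_{1} + v_{3} + v_{5} = v_{2} — sig = ⟨3 | 1⟩
  {0,2,6,8}:  v_{0} + v_{2} + v_{6} + v_{8} = v_{3} — sig = ⟨4 | 1⟩
  {0,1,5,6,8}:  v_{0} + v_{1} + v_{5} + v_{6} + v_{8} = 0 — sig = ⟨5 | 0⟩
  {0,1,4,6,8}:  v_{0} + v_{1} + v_{4} + v_{6} + v_{8} = v_{7} — sig = ⟨5 | 1⟩

Sorted signature multiset PRS(X):
    |P|=2: 5 collections, coeffs (), (1), (1,1,1), (1,1,1,1), (1,2,2,2)
    |P|=3: 1 collection, coeffs (1)
    |P|=4: 1 collection, coeffs (1)
    |P|=5: 2 collections, coeffs (), (1)


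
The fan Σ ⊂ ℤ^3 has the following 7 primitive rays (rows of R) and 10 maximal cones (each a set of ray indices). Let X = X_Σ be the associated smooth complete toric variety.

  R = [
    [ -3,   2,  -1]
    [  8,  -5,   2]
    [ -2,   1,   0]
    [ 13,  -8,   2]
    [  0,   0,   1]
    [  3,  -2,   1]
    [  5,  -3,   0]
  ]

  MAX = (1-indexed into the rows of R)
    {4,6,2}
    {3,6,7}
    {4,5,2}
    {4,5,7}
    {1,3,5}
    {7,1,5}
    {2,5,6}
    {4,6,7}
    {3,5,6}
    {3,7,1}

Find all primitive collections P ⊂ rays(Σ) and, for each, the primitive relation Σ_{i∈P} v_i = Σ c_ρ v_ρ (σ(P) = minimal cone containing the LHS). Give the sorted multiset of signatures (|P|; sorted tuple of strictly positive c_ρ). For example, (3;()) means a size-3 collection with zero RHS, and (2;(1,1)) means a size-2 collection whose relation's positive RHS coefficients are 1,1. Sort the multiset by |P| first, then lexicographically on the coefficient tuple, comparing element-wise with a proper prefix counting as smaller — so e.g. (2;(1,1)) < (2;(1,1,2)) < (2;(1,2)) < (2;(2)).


Σ has 9 primitive collections:

  • {1,6}:  v_{1} + v_{6} = 0  ⇒ sig = (2;())
  • {2,7}:  v_{2} + v_{7} = v_{4}  ⇒ sig = (2;(1))
  • {1,2}:  v_{1} + v_{2} = v_{5} + v_{7}  ⇒ sig = (2;(1,1))
  • {1,4}:  v_{1} + v_{4} = v_{5} + 2·v_{7}  ⇒ sig = (2;(1,2))
  • {3,4}:  v_{3} + v_{4} = 2·v_{6} + v_{7}  ⇒ sig = (2;(1,2))
  • {2,3}:  v_{2} + v_{3} = 2·v_{6}  ⇒ sig = (2;(2))
  • {3,5,7}:  v_{3} + v_{5} + v_{7} = v_{6}  ⇒ sig = (3;(1))
  • {5,6,7}:  v_{5} + v_{6} + v_{7} = v_{2}  ⇒ sig = (3;(1))
  • {4,5,6}:  v_{4} + v_{5} + v_{6} = 2·v_{2}  ⇒ sig = (3;(2))

so the primitive-relation signature multiset is
    |P|=2: 6 collections, coeffs (), (1), (1,1), (1,2), (1,2), (2)
    |P|=3: 3 collections, coeffs (1), (1), (2)


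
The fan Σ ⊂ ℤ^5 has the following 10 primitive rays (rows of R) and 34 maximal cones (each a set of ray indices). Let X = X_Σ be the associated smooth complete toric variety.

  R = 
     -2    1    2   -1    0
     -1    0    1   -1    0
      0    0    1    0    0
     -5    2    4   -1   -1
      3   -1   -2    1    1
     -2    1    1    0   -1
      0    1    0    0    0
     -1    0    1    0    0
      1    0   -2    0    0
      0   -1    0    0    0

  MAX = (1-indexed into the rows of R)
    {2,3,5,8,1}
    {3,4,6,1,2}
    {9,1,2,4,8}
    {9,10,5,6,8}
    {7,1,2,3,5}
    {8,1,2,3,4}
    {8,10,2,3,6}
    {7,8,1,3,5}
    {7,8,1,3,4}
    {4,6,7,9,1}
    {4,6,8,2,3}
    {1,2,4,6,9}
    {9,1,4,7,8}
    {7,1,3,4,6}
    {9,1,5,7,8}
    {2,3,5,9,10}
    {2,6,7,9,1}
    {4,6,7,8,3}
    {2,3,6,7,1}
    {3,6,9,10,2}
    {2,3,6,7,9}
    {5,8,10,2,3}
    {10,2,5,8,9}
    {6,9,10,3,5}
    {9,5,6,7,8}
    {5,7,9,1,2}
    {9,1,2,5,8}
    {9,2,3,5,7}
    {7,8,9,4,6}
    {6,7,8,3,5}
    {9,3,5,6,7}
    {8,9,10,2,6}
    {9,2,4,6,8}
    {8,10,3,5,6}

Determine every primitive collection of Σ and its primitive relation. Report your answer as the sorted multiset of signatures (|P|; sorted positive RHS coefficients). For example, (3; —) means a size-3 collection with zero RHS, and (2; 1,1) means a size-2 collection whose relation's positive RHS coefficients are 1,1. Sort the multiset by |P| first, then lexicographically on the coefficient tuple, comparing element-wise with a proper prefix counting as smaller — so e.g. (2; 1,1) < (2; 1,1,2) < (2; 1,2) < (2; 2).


Σ has 12 primitive collections:

  P={7,10}:  v_{7} + v_{10} = 0  →  sig = (2; —)
  P={1,10}:  v_{1} + v_{10} = v_{2} + v_{8}  →  sig = (2; 1,1)
  P={4,10}:  v_{4} + v_{10} = v_{2} + v_{6} + 2·v_{8}  →  sig = (2; 1,1,2)
  P={4,5}:  v_{4} + v_{5} = v_{7} + 2·v_{8}  →  sig = (2; 1,2)
  P={2,5,6}:  v_{2} + v_{5} + v_{6} = 0  →  sig = (3; —)
  P={3,8,9}:  v_{3} + v_{8} + v_{9} = 0  →  sig = (3; —)
  P={1,6,8}:  v_{1} + v_{6} + v_{8} = v_{4}  →  sig = (3; 1)
  P={2,7,8}:  v_{2} + v_{7} + v_{8} = v_{1}  →  sig = (3; 1)
  P={1,3,9}:  v_{1} + v_{3} + v_{9} = v_{2} + v_{7}  →  sig = (3; 1,1)
  P={1,5,6}:  v_{1} + v_{5} + v_{6} = v_{7} + v_{8}  →  sig = (3; 1,1)
  P={3,4,9}:  v_{3} + v_{4} + v_{9} = v_{1} + v_{6}  →  sig = (3; 1,1)
  P={2,4,7}:  v_{2} + v_{4} + v_{7} = 2·v_{1} + v_{6}  →  sig = (3; 1,2)

Sorted signature multiset PRS(X):
    (2; —)
    (2; 1,1)
    (2; 1,1,2)
    (2; 1,2)
    (3; —)
    (3; —)
    (3; 1)
    (3; 1)
    (3; 1,1)
    (3; 1,1)
    (3; 1,1)
    (3; 1,2)


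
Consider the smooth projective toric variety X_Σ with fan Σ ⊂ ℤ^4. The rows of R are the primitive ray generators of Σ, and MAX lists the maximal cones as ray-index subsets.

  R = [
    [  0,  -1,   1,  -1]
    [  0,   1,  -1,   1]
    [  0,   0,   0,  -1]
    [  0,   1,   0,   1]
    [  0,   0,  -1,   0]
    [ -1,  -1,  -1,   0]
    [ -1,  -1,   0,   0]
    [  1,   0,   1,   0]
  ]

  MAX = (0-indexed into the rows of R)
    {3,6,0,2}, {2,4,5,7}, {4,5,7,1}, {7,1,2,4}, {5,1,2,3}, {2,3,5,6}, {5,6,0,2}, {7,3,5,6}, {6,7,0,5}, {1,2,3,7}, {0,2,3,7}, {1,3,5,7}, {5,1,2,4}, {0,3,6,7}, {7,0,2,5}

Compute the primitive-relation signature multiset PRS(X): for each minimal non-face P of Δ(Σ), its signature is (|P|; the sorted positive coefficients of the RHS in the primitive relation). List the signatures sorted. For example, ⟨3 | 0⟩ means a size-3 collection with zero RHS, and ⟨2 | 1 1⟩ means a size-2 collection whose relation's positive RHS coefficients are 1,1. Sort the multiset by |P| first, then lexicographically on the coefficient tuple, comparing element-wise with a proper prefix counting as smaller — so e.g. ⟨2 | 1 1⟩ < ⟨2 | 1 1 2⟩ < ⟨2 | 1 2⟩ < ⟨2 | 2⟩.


Δ(Σ) — 8 vertices, 9 min non-faces:

  {0,1}:  v_{0} + v_{1} = 0  →  sig = ⟨2 | 0⟩
  {3,4}:  v_{3} + v_{4} = v_{1}  →  sig = ⟨2 | 1⟩
  {4,6}:  v_{4} + v_{6} = v_{5}  →  sig = ⟨2 | 1⟩
  {1,6}:  v_{1} + v_{6} = v_{3} + v_{5}  →  sig = ⟨2 | 1 1⟩
  {0,4}:  v_{0} + v_{4} = v_{2} + v_{5} + v_{7}  →  sig = ⟨2 | 1 1 1⟩
  {0,3,5}:  v_{0} + v_{3} + v_{5} = v_{6}  →  sig = ⟨3 | 1⟩
  {2,6,7}:  v_{2} + v_{6} + v_{7} = v_{0}  →  sig = ⟨3 | 1⟩
  {2,3,5,7}:  v_{2} + v_{3} + v_{5} + v_{7} = 0  →  sig = ⟨4 | 0⟩
  {1,2,5,7}:  v_{1} + v_{2} + v_{5} + v_{7} = v_{4}  →  sig = ⟨4 | 1⟩

so the primitive-relation signature multiset is
[⟨2 | 0⟩, ⟨2 | 1⟩, ⟨2 | 1⟩, ⟨2 | 1 1⟩, ⟨2 | 1 1 1⟩, ⟨3 | 1⟩, ⟨3 | 1⟩, ⟨4 | 0⟩, ⟨4 | 1⟩]


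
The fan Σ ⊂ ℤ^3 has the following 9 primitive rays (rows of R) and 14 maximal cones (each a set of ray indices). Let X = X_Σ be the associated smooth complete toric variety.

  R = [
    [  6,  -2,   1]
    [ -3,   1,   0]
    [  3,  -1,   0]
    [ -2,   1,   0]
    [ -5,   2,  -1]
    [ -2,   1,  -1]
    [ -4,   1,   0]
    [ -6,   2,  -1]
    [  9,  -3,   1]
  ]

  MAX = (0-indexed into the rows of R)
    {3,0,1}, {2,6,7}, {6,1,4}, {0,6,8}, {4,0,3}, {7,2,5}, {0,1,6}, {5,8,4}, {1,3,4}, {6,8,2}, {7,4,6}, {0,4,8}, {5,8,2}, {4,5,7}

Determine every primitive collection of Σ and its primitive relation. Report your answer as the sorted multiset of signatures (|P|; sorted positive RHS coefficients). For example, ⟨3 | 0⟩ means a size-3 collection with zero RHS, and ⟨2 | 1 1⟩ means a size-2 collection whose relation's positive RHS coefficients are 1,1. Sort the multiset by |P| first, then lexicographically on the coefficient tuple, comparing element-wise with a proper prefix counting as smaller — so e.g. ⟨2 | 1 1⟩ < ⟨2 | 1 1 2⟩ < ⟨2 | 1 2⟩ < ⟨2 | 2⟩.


18 collections generate NE(X_Σ); each relation:

  • {0,7}:  v_{0} + v_{7} = 0  ⟹  sig = ⟨2 | 0⟩
  • {1,2}:  v_{1} + v_{2} = 0  ⟹  sig = ⟨2 | 0⟩
  • {0,2}:  v_{0} + v_{2} = v_{8}  ⟹  sig = ⟨2 | 1⟩
  • {1,5}:  v_{1} + v_{5} = v_{4}  ⟹  sig = ⟨2 | 1⟩
  • {1,8}:  v_{1} + v_{8} = v_{0}  ⟹  sig = ⟨2 | 1⟩
  • {2,4}:  v_{2} + v_{4} = v_{5}  ⟹  sig = ⟨2 | 1⟩
  • {5,6}:  v_{5} + v_{6} = v_{7}  ⟹  sig = ⟨2 | 1⟩
  • {7,8}:  v_{7} + v_{8} = v_{2}  ⟹  sig = ⟨2 | 1⟩
  • {0,5}:  v_{0} + v_{5} = v_{4} + v_{8}  ⟹  sig = ⟨2 | 1 1⟩
  • {1,7}:  v_{1} + v_{7} = v_{4} + v_{6}  ⟹  sig = ⟨2 | 1 1⟩
  • {2,3}:  v_{2} + v_{3} = v_{0} + v_{4}  ⟹  sig = ⟨2 | 1 1⟩
  • {3,7}:  v_{3} + v_{7} = v_{1} + v_{4}  ⟹  sig = ⟨2 | 1 1⟩
  • {3,5}:  v_{3} + v_{5} = v_{0} + 2·v_{4}  ⟹  sig = ⟨2 | 1 2⟩
  • {3,8}:  v_{3} + v_{8} = 2·v_{0} + v_{4}  ⟹  sig = ⟨2 | 1 2⟩
  • {3,6}:  v_{3} + v_{6} = 2·v_{1}  ⟹  sig = ⟨2 | 2⟩
  • {4,6,8}:  v_{4} + v_{6} + v_{8} = 0  ⟹  sig = ⟨3 | 0⟩
  • {0,1,4}:  v_{0} + v_{1} + v_{4} = v_{3}  ⟹  sig = ⟨3 | 1⟩
  • {0,4,6}:  v_{0} + v_{4} + v_{6} = v_{1}  ⟹  sig = ⟨3 | 1⟩

so the primitive-relation signature multiset is
{ ⟨2 | 0⟩ ×2,  ⟨2 | 1⟩ ×6,  ⟨2 | 1 1⟩ ×4,  ⟨2 | 1 2⟩ ×2,  ⟨2 | 2⟩,  ⟨3 | 0⟩,  ⟨3 | 1⟩ ×2 }


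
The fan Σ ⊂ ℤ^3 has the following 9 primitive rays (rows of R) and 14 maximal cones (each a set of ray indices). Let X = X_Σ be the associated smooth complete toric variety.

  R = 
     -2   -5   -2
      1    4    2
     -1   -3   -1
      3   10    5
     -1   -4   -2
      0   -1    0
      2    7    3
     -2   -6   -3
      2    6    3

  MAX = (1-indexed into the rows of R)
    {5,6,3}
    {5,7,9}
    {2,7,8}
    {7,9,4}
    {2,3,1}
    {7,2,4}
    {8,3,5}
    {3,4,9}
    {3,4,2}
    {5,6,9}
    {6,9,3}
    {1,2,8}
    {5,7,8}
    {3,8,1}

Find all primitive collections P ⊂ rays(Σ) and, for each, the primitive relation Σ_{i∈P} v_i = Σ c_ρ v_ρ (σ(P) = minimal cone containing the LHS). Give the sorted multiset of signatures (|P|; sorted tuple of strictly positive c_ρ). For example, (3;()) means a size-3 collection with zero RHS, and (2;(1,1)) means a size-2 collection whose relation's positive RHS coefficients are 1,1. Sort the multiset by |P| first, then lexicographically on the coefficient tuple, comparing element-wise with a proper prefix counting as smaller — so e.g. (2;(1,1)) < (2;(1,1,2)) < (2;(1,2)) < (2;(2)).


Δ(Σ) — 9 vertices, 17 min non-faces:

  • {2,5}:  v_{2} + v_{5} = 0  ⟹  sig = (2;())
  • {8,9}:  v_{8} + v_{9} = 0  ⟹  sig = (2;())
  • {2,9}:  v_{2} + v_{9} = v_{4}  ⟹  sig = (2;(1))
  • {3,7}:  v_{3} + v_{7} = v_{2}  ⟹  sig = (2;(1))
  • {4,5}:  v_{4} + v_{5} = v_{9}  ⟹  sig = (2;(1))
  • {4,8}:  v_{4} + v_{8} = v_{2}  ⟹  sig = (2;(1))
  • {6,7}:  v_{6} + v_{7} = v_{9}  ⟹  sig = (2;(1))
  • {1,5}:  v_{1} + v_{5} = v_{3} + v_{8}  ⟹  sig = (2;(1,1))
  • {1,9}:  v_{1} + v_{9} = v_{2} + v_{3}  ⟹  sig = (2;(1,1))
  • {2,6}:  v_{2} + v_{6} = v_{3} + v_{9}  ⟹  sig = (2;(1,1))
  • {6,8}:  v_{6} + v_{8} = v_{3} + v_{5}  ⟹  sig = (2;(1,1))
  • {1,4}:  v_{1} + v_{4} = 2·v_{2} + v_{3}  ⟹  sig = (2;(1,2))
  • {1,7}:  v_{1} + v_{7} = 2·v_{2} + v_{8}  ⟹  sig = (2;(1,2))
  • {4,6}:  v_{4} + v_{6} = v_{3} + 2·v_{9}  ⟹  sig = (2;(1,2))
  • {1,6}:  v_{1} + v_{6} = 2·v_{3}  ⟹  sig = (2;(2))
  • {2,3,8}:  v_{2} + v_{3} + v_{8} = v_{1}  ⟹  sig = (3;(1))
  • {3,5,9}:  v_{3} + v_{5} + v_{9} = v_{6}  ⟹  sig = (3;(1))

Hence PRS(X_Σ) =
{ (2;()) ×2,  (2;(1)) ×5,  (2;(1,1)) ×4,  (2;(1,2)) ×3,  (2;(2)),  (3;(1)) ×2 }


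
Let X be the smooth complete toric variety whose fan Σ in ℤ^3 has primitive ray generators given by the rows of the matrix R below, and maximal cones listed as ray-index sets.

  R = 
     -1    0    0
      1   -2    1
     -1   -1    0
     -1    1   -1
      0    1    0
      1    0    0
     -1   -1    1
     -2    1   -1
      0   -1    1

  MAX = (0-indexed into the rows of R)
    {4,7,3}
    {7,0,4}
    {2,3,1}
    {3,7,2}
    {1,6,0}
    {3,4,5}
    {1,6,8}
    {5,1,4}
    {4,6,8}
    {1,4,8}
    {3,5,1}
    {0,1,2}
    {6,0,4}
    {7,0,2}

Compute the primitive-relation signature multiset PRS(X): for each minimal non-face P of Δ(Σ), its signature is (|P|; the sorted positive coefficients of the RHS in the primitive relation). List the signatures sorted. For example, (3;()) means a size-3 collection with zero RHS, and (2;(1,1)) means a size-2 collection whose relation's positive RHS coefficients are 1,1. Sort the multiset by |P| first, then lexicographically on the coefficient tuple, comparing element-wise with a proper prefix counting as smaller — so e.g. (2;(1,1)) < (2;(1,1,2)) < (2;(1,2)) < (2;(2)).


18 collections generate NE(X_Σ); each relation:

  P = {0,5}:  v_{0} + v_{5} = 0  ⇒ sig = (2;())
  P = {0,3}:  v_{0} + v_{3} = v_{7}  ⇒ sig = (2;(1))
  P = {0,8}:  v_{0} + v_{8} = v_{6}  ⇒ sig = (2;(1))
  P = {1,7}:  v_{1} + v_{7} = v_{2}  ⇒ sig = (2;(1))
  P = {2,4}:  v_{2} + v_{4} = v_{0}  ⇒ sig = (2;(1))
  P = {3,8}:  v_{3} + v_{8} = v_{0}  ⇒ sig = (2;(1))
  P = {5,6}:  v_{5} + v_{6} = v_{8}  ⇒ sig = (2;(1))
  P = {5,7}:  v_{5} + v_{7} = v_{3}  ⇒ sig = (2;(1))
  P = {2,5}:  v_{2} + v_{5} = v_{1} + v_{3}  ⇒ sig = (2;(1,1))
  P = {5,8}:  v_{5} + v_{8} = v_{1} + v_{4}  ⇒ sig = (2;(1,1))
  P = {2,8}:  v_{2} + v_{8} = 2·v_{0} + v_{1}  ⇒ sig = (2;(1,2))
  P = {2,6}:  v_{2} + v_{6} = 3·v_{0} + v_{1}  ⇒ sig = (2;(1,3))
  P = {3,6}:  v_{3} + v_{6} = 2·v_{0}  ⇒ sig = (2;(2))
  P = {7,8}:  v_{7} + v_{8} = 2·v_{0}  ⇒ sig = (2;(2))
  P = {6,7}:  v_{6} + v_{7} = 3·v_{0}  ⇒ sig = (2;(3))
  P = {1,3,4}:  v_{1} + v_{3} + v_{4} = 0  ⇒ sig = (3;())
  P = {0,1,4}:  v_{0} + v_{1} + v_{4} = v_{8}  ⇒ sig = (3;(1))
  P = {1,4,6}:  v_{1} + v_{4} + v_{6} = 2·v_{8}  ⇒ sig = (3;(2))

Hence PRS(X_Σ) =
    |P|=2: 15 collections, coeffs (), (1), (1), (1), (1), (1), (1), (1), (1,1), (1,1), (1,2), (1,3), (2), (2), (3)
    |P|=3: 3 collections, coeffs (), (1), (2)


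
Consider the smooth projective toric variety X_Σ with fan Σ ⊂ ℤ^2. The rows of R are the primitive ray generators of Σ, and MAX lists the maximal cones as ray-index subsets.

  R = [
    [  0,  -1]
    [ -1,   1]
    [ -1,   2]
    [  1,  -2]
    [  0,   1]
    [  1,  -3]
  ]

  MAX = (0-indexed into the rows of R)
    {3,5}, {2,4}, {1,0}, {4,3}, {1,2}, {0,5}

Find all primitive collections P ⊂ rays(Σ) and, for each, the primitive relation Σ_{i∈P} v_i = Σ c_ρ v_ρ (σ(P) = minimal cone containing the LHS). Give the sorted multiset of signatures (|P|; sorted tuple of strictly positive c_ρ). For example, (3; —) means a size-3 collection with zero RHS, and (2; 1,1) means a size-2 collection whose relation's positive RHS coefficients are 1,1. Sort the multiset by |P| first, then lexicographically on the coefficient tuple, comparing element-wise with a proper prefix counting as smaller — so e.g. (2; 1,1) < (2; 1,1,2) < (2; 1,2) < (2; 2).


The 9 primitive collections of Σ (r=6, n=2):

  • {0,4}:  v_{0} + v_{4} = 0  so sig = (2; —)
  • {2,3}:  v_{2} + v_{3} = 0  so sig = (2; —)
  • {0,2}:  v_{0} + v_{2} = v_{1}  so sig = (2; 1)
  • {0,3}:  v_{0} + v_{3} = v_{5}  so sig = (2; 1)
  • {1,3}:  v_{1} + v_{3} = v_{0}  so sig = (2; 1)
  • {1,4}:  v_{1} + v_{4} = v_{2}  so sig = (2; 1)
  • {2,5}:  v_{2} + v_{5} = v_{0}  so sig = (2; 1)
  • {4,5}:  v_{4} + v_{5} = v_{3}  so sig = (2; 1)
  • {1,5}:  v_{1} + v_{5} = 2·v_{0}  so sig = (2; 2)

Signatures (|P|; sorted positive RHS coefficients), sorted:
{ (2; —) ×2,  (2; 1) ×6,  (2; 2) }


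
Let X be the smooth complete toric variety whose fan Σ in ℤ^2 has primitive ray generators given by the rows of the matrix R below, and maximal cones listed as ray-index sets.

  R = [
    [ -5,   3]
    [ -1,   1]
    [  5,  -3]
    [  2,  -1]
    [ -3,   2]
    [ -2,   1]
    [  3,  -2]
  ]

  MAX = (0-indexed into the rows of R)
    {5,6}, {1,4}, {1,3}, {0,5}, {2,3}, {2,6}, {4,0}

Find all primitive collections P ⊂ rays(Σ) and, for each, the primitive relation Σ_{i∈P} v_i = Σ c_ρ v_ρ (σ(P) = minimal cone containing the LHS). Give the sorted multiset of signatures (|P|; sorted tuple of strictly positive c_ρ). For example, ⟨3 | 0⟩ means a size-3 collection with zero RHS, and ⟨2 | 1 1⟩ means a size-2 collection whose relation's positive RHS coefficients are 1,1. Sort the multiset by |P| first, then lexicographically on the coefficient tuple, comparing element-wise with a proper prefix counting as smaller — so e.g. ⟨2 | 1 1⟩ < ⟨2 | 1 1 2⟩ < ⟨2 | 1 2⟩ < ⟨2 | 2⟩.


Σ has 14 primitive collections:

  P = {0,2}:  v_{0} + v_{2} = 0  so sig = ⟨2 | 0⟩
  P = {3,5}:  v_{3} + v_{5} = 0  so sig = ⟨2 | 0⟩
  P = {4,6}:  v_{4} + v_{6} = 0  so sig = ⟨2 | 0⟩
  P = {0,3}:  v_{0} + v_{3} = v_{4}  so sig = ⟨2 | 1⟩
  P = {0,6}:  v_{0} + v_{6} = v_{5}  so sig = ⟨2 | 1⟩
  P = {1,5}:  v_{1} + v_{5} = v_{4}  so sig = ⟨2 | 1⟩
  P = {1,6}:  v_{1} + v_{6} = v_{3}  so sig = ⟨2 | 1⟩
  P = {2,4}:  v_{2} + v_{4} = v_{3}  so sig = ⟨2 | 1⟩
  P = {2,5}:  v_{2} + v_{5} = v_{6}  so sig = ⟨2 | 1⟩
  P = {3,4}:  v_{3} + v_{4} = v_{1}  so sig = ⟨2 | 1⟩
  P = {3,6}:  v_{3} + v_{6} = v_{2}  so sig = ⟨2 | 1⟩
  P = {4,5}:  v_{4} + v_{5} = v_{0}  so sig = ⟨2 | 1⟩
  P = {0,1}:  v_{0} + v_{1} = 2·v_{4}  so sig = ⟨2 | 2⟩
  P = {1,2}:  v_{1} + v_{2} = 2·v_{3}  so sig = ⟨2 | 2⟩

Hence PRS(X_Σ) =
    ⟨2 | 0⟩
    ⟨2 | 0⟩
    ⟨2 | 0⟩
    ⟨2 | 1⟩
    ⟨2 | 1⟩
    ⟨2 | 1⟩
    ⟨2 | 1⟩
    ⟨2 | 1⟩
    ⟨2 | 1⟩
    ⟨2 | 1⟩
    ⟨2 | 1⟩
    ⟨2 | 1⟩
    ⟨2 | 2⟩
    ⟨2 | 2⟩


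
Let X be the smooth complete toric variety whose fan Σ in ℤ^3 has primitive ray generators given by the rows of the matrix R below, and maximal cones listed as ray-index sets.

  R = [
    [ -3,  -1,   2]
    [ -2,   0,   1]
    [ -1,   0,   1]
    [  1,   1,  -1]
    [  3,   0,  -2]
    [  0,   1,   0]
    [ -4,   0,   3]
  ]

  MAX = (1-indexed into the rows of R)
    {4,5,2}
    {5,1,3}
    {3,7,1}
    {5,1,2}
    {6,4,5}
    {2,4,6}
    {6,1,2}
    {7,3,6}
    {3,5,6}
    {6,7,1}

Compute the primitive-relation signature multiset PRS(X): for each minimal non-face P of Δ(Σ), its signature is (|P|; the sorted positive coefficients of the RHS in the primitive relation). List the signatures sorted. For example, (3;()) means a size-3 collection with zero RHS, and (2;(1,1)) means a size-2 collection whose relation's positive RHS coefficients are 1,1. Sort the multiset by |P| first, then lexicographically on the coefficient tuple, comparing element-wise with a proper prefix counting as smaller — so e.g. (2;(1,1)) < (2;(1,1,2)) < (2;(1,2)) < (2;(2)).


Primitive collections (9):

  P = {1,4}:  v_{1} + v_{4} = v_{2}  →  sig = (2;(1))
  P = {3,4}:  v_{3} + v_{4} = v_{6}  →  sig = (2;(1))
  P = {5,7}:  v_{5} + v_{7} = v_{3}  →  sig = (2;(1))
  P = {2,3}:  v_{2} + v_{3} = v_{1} + v_{6}  →  sig = (2;(1,1))
  P = {4,7}:  v_{4} + v_{7} = v_{1} + 2·v_{6}  →  sig = (2;(1,2))
  P = {2,7}:  v_{2} + v_{7} = 2·v_{1} + 2·v_{6}  →  sig = (2;(2,2))
  P = {1,5,6}:  v_{1} + v_{5} + v_{6} = 0  →  sig = (3;())
  P = {1,3,6}:  v_{1} + v_{3} + v_{6} = v_{7}  →  sig = (3;(1))
  P = {2,5,6}:  v_{2} + v_{5} + v_{6} = v_{4}  →  sig = (3;(1))

Hence PRS(X_Σ) =
    |P|=2: 6 collections, coeffs (1), (1), (1), (1,1), (1,2), (2,2)
    |P|=3: 3 collections, coeffs (), (1), (1)


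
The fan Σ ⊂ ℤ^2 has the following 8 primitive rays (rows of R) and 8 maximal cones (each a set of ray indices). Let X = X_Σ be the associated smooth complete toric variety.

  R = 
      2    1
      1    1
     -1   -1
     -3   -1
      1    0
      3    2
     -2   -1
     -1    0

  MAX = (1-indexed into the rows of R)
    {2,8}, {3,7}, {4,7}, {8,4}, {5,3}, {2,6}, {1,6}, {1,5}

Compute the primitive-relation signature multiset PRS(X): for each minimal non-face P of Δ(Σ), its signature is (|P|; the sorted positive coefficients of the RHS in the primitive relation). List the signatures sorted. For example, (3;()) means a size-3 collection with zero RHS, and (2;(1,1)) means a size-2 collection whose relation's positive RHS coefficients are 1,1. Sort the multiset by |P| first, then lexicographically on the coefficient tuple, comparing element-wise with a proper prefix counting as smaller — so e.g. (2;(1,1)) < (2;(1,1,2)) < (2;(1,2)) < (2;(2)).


Minimal non-faces — 20 found among 8 rays, 8 max cones:

  • {1,7}:  v_{1} + v_{7} = 0  →  sig = (2;())
  • {2,3}:  v_{2} + v_{3} = 0  →  sig = (2;())
  • {5,8}:  v_{5} + v_{8} = 0  →  sig = (2;())
  • {1,2}:  v_{1} + v_{2} = v_{6}  →  sig = (2;(1))
  • {1,3}:  v_{1} + v_{3} = v_{5}  →  sig = (2;(1))
  • {1,4}:  v_{1} + v_{4} = v_{8}  →  sig = (2;(1))
  • {1,8}:  v_{1} + v_{8} = v_{2}  →  sig = (2;(1))
  • {2,5}:  v_{2} + v_{5} = v_{1}  →  sig = (2;(1))
  • {2,7}:  v_{2} + v_{7} = v_{8}  →  sig = (2;(1))
  • {3,6}:  v_{3} + v_{6} = v_{1}  →  sig = (2;(1))
  • {3,8}:  v_{3} + v_{8} = v_{7}  →  sig = (2;(1))
  • {4,5}:  v_{4} + v_{5} = v_{7}  →  sig = (2;(1))
  • {5,7}:  v_{5} + v_{7} = v_{3}  →  sig = (2;(1))
  • {6,7}:  v_{6} + v_{7} = v_{2}  →  sig = (2;(1))
  • {7,8}:  v_{7} + v_{8} = v_{4}  →  sig = (2;(1))
  • {4,6}:  v_{4} + v_{6} = v_{2} + v_{8}  →  sig = (2;(1,1))
  • {2,4}:  v_{2} + v_{4} = 2·v_{8}  →  sig = (2;(2))
  • {3,4}:  v_{3} + v_{4} = 2·v_{7}  →  sig = (2;(2))
  • {5,6}:  v_{5} + v_{6} = 2·v_{1}  →  sig = (2;(2))
  • {6,8}:  v_{6} + v_{8} = 2·v_{2}  →  sig = (2;(2))

Signatures (|P|; sorted positive RHS coefficients), sorted:
    (2;())
    (2;())
    (2;())
    (2;(1))
    (2;(1))
    (2;(1))
    (2;(1))
    (2;(1))
    (2;(1))
    (2;(1))
    (2;(1))
    (2;(1))
    (2;(1))
    (2;(1))
    (2;(1))
    (2;(1,1))
    (2;(2))
    (2;(2))
    (2;(2))
    (2;(2))


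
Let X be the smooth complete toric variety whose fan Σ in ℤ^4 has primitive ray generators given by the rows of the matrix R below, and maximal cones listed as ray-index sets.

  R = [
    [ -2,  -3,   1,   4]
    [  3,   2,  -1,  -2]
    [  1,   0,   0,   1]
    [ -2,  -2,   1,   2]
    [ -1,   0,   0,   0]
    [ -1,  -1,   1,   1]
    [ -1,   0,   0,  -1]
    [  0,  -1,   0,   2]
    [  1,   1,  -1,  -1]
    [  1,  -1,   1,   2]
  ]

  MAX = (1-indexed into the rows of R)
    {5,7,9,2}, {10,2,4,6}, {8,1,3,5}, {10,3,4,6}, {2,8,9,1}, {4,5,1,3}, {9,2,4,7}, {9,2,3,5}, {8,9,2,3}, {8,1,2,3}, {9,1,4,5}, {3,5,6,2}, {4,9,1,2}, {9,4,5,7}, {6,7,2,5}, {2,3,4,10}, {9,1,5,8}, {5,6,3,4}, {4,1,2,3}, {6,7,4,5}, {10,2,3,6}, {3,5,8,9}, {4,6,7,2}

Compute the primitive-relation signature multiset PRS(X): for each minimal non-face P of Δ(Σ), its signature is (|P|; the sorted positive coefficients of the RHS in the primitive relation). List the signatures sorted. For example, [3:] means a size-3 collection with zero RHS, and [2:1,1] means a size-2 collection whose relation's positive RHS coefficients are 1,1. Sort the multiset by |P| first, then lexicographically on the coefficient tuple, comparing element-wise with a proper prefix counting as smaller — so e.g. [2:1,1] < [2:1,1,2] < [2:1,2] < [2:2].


|primitive collections| = 18. Relations:

  P={3,7}:  v_{3} + v_{7} = 0 ; sig = [2:]
  P={6,9}:  v_{6} + v_{9} = 0 ; sig = [2:]
  P={4,8}:  v_{4} + v_{8} = v_{1} ; sig = [2:1]
  P={5,10}:  v_{5} + v_{10} = v_{3} + v_{6} ; sig = [2:1,1]
  P={6,8}:  v_{6} + v_{8} = v_{3} + v_{4} ; sig = [2:1,1]
  P={7,8}:  v_{7} + v_{8} = v_{4} + v_{9} ; sig = [2:1,1]
  P={7,10}:  v_{7} + v_{10} = v_{2} + v_{4} + v_{6} ; sig = [2:1,1,1]
  P={9,10}:  v_{9} + v_{10} = v_{2} + v_{3} + v_{4} ; sig = [2:1,1,1]
  P={1,6}:  v_{1} + v_{6} = v_{3} + 2·v_{4} ; sig = [2:1,2]
  P={1,7}:  v_{1} + v_{7} = 2·v_{4} + v_{9} ; sig = [2:1,2]
  P={8,10}:  v_{8} + v_{10} = v_{2} + 2·v_{3} + 2·v_{4} ; sig = [2:1,2,2]
  P={1,10}:  v_{1} + v_{10} = v_{2} + 2·v_{3} + 3·v_{4} ; sig = [2:1,2,3]
  P={2,4,5}:  v_{2} + v_{4} + v_{5} = 0 ; sig = [3:]
  P={1,2,5}:  v_{1} + v_{2} + v_{5} = v_{8} ; sig = [3:1]
  P={3,4,9}:  v_{3} + v_{4} + v_{9} = v_{8} ; sig = [3:1]
  P={2,5,8}:  v_{2} + v_{5} + v_{8} = v_{3} + v_{9} ; sig = [3:1,1]
  P={1,3,9}:  v_{1} + v_{3} + v_{9} = 2·v_{8} ; sig = [3:2]
  P={2,3,4,6}:  v_{2} + v_{3} + v_{4} + v_{6} = v_{10} ; sig = [4:1]

Signatures (|P|; sorted positive RHS coefficients), sorted:
[[2:], [2:], [2:1], [2:1,1], [2:1,1], [2:1,1], [2:1,1,1], [2:1,1,1], [2:1,2], [2:1,2], [2:1,2,2], [2:1,2,3], [3:], [3:1], [3:1], [3:1,1], [3:2], [4:1]]


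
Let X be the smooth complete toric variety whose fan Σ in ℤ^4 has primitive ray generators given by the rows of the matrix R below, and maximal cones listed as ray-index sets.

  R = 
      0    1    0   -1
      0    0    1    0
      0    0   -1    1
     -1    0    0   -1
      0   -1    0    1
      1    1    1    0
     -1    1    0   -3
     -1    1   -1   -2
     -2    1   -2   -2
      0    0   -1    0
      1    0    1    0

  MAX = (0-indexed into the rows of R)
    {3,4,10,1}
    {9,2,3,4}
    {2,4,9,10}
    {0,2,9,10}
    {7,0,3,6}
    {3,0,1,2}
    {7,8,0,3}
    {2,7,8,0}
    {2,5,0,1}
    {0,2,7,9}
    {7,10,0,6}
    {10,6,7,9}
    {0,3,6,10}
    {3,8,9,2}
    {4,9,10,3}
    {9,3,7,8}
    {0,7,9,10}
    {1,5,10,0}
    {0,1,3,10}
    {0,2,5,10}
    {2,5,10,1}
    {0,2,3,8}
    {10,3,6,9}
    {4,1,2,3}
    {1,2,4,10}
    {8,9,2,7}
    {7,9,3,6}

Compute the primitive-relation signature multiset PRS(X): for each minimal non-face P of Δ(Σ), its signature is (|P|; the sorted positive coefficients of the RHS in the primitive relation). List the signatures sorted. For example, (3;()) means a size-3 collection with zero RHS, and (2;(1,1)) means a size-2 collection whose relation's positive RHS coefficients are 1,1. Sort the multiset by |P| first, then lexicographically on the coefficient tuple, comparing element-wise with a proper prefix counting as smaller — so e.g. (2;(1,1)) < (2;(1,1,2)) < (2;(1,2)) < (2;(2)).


25 minimal non-faces of Δ(Σ) (on 11 rays):

  {0,4}:  v_{0} + v_{4} = 0  ⇒ sig = (2;())
  {1,9}:  v_{1} + v_{9} = 0  ⇒ sig = (2;())
  {2,6}:  v_{2} + v_{6} = v_{7}  ⇒ sig = (2;(1))
  {8,10}:  v_{8} + v_{10} = v_{7}  ⇒ sig = (2;(1))
  {1,7}:  v_{1} + v_{7} = v_{0} + v_{3}  ⇒ sig = (2;(1,1))
  {3,5}:  v_{3} + v_{5} = v_{0} + v_{1}  ⇒ sig = (2;(1,1))
  {4,7}:  v_{4} + v_{7} = v_{3} + v_{9}  ⇒ sig = (2;(1,1))
  {4,5}:  v_{4} + v_{5} = v_{1} + v_{2} + v_{10}  ⇒ sig = (2;(1,1,1))
  {5,9}:  v_{5} + v_{9} = v_{0} + v_{2} + v_{10}  ⇒ sig = (2;(1,1,1))
  {1,6}:  v_{1} + v_{6} = v_{0} + 2·v_{3} + v_{10}  ⇒ sig = (2;(1,1,2))
  {1,8}:  v_{1} + v_{8} = v_{0} + v_{2} + 2·v_{3}  ⇒ sig = (2;(1,1,2))
  {4,6}:  v_{4} + v_{6} = 2·v_{3} + v_{9} + v_{10}  ⇒ sig = (2;(1,1,2))
  {4,8}:  v_{4} + v_{8} = v_{2} + 2·v_{3} + v_{9}  ⇒ sig = (2;(1,1,2))
  {5,6}:  v_{5} + v_{6} = 2·v_{0} + v_{3} + v_{10}  ⇒ sig = (2;(1,1,2))
  {5,8}:  v_{5} + v_{8} = 2·v_{0} + v_{2} + v_{3}  ⇒ sig = (2;(1,1,2))
  {6,8}:  v_{6} + v_{8} = v_{3} + 2·v_{7}  ⇒ sig = (2;(1,2))
  {5,7}:  v_{5} + v_{7} = 2·v_{0}  ⇒ sig = (2;(2))
  {2,3,10}:  v_{2} + v_{3} + v_{10} = 0  ⇒ sig = (3;())
  {0,3,9}:  v_{0} + v_{3} + v_{9} = v_{7}  ⇒ sig = (3;(1))
  {2,3,7}:  v_{2} + v_{3} + v_{7} = v_{8}  ⇒ sig = (3;(1))
  {3,7,10}:  v_{3} + v_{7} + v_{10} = v_{6}  ⇒ sig = (3;(1))
  {2,7,10}:  v_{2} + v_{7} + v_{10} = v_{0} + v_{9}  ⇒ sig = (3;(1,1))
  {0,6,9}:  v_{0} + v_{6} + v_{9} = 2·v_{7} + v_{10}  ⇒ sig = (3;(1,2))
  {0,8,9}:  v_{0} + v_{8} + v_{9} = v_{2} + 2·v_{7}  ⇒ sig = (3;(1,2))
  {0,1,2,10}:  v_{0} + v_{1} + v_{2} + v_{10} = v_{5}  ⇒ sig = (4;(1))

so the primitive-relation signature multiset is
    (2;())
    (2;())
    (2;(1))
    (2;(1))
    (2;(1,1))
    (2;(1,1))
    (2;(1,1))
    (2;(1,1,1))
    (2;(1,1,1))
    (2;(1,1,2))
    (2;(1,1,2))
    (2;(1,1,2))
    (2;(1,1,2))
    (2;(1,1,2))
    (2;(1,1,2))
    (2;(1,2))
    (2;(2))
    (3;())
    (3;(1))
    (3;(1))
    (3;(1))
    (3;(1,1))
    (3;(1,2))
    (3;(1,2))
    (4;(1))
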